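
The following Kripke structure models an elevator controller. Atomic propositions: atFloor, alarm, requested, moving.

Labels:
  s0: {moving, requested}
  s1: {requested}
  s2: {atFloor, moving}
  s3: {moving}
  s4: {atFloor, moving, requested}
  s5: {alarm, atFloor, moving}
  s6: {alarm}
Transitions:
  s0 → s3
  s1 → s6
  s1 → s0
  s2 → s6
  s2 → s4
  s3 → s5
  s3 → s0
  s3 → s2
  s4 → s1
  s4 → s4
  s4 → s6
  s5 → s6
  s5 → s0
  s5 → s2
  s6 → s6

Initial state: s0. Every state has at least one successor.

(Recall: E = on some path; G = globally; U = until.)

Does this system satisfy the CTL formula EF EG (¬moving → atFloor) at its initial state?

Yes

States satisfying EG (¬moving → atFloor): {s0, s2, s3, s4, s5}.
States satisfying EF EG (¬moving → atFloor): {s0, s1, s2, s3, s4, s5}.
Some path from s0 reaches a state where EG (¬moving → atFloor) holds.
s0 ∈ Sat(EF EG (¬moving → atFloor)).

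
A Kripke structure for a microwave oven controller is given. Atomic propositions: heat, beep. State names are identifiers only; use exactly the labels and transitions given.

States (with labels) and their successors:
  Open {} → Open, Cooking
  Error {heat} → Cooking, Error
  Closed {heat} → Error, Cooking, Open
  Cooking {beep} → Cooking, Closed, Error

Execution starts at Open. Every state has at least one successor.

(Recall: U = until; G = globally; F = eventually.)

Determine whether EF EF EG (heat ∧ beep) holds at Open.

States satisfying EF EG (heat ∧ beep): ∅.
States satisfying EF EF EG (heat ∧ beep): ∅.
No suitable path/successor from Open witnesses the formula.
Open ∉ Sat(EF EF EG (heat ∧ beep)).

Does not hold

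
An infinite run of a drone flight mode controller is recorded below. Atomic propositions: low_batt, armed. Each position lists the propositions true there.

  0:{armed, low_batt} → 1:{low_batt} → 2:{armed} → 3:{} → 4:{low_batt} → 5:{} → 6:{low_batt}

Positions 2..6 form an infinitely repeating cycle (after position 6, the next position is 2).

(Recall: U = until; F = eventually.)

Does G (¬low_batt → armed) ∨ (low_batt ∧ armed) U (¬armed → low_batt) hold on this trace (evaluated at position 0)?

Holds

¬low_batt → armed must hold at every position from 0 onward. It fails at position 3, so G (¬low_batt → armed) is false.
Positions where ¬low_batt holds: 2, 3, 5.
Check armed at each: 2→ok, 3→fails, 5→fails.
Walking from position 0: ¬armed → low_batt first holds at position 0, and low_batt ∧ armed holds at every earlier position along the way, so (low_batt ∧ armed) U (¬armed → low_batt) holds.
At position 0: G (¬low_batt → armed) is false; (low_batt ∧ armed) U (¬armed → low_batt) is true; so G (¬low_batt → armed) ∨ (low_batt ∧ armed) U (¬armed → low_batt) is true.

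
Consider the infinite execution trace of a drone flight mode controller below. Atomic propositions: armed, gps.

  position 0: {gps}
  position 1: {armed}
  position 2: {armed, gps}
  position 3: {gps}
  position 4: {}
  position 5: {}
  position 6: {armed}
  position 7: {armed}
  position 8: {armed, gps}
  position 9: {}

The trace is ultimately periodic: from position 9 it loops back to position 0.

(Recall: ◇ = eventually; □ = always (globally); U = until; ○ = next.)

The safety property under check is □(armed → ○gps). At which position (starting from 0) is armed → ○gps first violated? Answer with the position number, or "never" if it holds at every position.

Check armed → ○gps at each position in order: 0 ✓, 1 ✓, 2 ✓, 3 ✓, 4 ✓, 5 ✓.
At position 6 the labels are {armed} and the next position 7 has {armed}, so armed → ○gps is false there. This is the first violation.

6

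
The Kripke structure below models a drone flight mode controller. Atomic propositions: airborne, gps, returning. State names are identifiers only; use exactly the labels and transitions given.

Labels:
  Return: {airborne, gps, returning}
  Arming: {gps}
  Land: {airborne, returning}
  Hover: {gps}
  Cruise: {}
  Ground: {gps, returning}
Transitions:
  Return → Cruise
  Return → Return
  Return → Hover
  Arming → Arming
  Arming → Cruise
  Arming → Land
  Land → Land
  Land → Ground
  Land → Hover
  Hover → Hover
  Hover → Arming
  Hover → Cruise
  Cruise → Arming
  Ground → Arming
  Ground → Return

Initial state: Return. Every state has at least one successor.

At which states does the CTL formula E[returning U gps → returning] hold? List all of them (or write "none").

States satisfying returning: {Return, Land, Ground}.
States satisfying gps → returning: {Return, Land, Cruise, Ground}.
States satisfying E[returning U gps → returning]: {Return, Land, Cruise, Ground}.

{Return, Land, Cruise, Ground}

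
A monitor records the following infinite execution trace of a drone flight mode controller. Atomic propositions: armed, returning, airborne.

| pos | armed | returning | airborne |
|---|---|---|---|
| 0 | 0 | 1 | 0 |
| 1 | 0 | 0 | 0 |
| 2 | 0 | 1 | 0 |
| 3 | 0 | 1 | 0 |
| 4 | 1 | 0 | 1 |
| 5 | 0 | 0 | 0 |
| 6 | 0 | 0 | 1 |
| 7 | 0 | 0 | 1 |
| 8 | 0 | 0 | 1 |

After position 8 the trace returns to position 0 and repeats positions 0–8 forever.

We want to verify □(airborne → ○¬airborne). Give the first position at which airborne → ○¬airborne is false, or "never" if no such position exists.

Check airborne → ○¬airborne at each position in order: 0 ✓, 1 ✓, 2 ✓, 3 ✓, 4 ✓, 5 ✓.
At position 6 the labels are {airborne} and the next position 7 has {airborne}, so airborne → ○¬airborne is false there. This is the first violation.

6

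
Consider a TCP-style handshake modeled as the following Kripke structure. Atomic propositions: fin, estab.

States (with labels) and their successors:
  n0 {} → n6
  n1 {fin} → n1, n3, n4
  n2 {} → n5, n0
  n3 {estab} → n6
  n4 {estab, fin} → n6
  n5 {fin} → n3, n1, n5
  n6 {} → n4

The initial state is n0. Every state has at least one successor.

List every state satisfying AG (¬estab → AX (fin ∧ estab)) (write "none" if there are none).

{n3, n4, n6}

States satisfying ¬estab → AX (fin ∧ estab): {n3, n4, n6}.
States satisfying AG (¬estab → AX (fin ∧ estab)): {n3, n4, n6}.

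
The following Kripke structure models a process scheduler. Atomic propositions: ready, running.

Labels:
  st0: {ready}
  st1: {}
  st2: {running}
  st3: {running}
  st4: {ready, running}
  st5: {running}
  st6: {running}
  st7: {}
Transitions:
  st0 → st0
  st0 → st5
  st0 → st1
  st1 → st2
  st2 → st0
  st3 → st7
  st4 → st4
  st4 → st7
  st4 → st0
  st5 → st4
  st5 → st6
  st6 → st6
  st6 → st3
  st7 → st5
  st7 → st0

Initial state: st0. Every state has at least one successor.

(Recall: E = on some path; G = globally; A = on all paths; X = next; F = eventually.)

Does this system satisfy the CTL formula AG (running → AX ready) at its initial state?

Violated

States satisfying running → AX ready: {st0, st1, st2, st7}.
States satisfying AG (running → AX ready): ∅.
st3 is reachable from st0 and violates running → AX ready, so AG fails at st0.
st0 ∉ Sat(AG (running → AX ready)).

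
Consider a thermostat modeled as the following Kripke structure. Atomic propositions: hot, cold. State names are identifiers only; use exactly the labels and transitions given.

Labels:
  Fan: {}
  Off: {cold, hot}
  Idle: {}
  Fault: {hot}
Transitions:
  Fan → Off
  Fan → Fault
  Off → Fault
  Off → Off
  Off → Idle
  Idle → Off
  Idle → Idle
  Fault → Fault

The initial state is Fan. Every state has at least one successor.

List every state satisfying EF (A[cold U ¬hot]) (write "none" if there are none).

States satisfying A[cold U ¬hot]: {Fan, Idle}.
States satisfying EF (A[cold U ¬hot]): {Fan, Off, Idle}.

{Fan, Off, Idle}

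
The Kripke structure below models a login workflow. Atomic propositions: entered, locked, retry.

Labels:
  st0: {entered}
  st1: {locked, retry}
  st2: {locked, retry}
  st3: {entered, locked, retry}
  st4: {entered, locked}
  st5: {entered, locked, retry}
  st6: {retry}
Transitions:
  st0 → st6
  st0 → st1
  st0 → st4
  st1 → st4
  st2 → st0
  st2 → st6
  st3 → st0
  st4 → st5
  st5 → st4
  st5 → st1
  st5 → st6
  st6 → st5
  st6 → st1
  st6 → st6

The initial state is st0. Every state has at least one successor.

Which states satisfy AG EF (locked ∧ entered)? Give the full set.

States satisfying EF (locked ∧ entered): {st0, st1, st2, st3, st4, st5, st6}.
States satisfying AG EF (locked ∧ entered): {st0, st1, st2, st3, st4, st5, st6}.

{st0, st1, st2, st3, st4, st5, st6}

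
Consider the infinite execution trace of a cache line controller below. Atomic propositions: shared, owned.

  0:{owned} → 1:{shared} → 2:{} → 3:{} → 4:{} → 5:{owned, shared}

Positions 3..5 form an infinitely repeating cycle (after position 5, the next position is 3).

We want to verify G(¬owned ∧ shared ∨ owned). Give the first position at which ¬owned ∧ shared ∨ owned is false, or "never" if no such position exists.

2

Check ¬owned ∧ shared ∨ owned at each position in order: 0 ✓, 1 ✓.
At position 2 the labels are {}, so ¬owned ∧ shared ∨ owned is false there. This is the first violation.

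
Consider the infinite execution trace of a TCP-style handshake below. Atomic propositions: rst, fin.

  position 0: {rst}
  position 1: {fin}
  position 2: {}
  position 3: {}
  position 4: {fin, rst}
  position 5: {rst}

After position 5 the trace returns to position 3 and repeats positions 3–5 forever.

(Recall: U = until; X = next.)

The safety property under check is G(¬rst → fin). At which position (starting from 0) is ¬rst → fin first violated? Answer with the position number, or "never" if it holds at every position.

Check ¬rst → fin at each position in order: 0 ✓, 1 ✓.
At position 2 the labels are {}, so ¬rst → fin is false there. This is the first violation.

2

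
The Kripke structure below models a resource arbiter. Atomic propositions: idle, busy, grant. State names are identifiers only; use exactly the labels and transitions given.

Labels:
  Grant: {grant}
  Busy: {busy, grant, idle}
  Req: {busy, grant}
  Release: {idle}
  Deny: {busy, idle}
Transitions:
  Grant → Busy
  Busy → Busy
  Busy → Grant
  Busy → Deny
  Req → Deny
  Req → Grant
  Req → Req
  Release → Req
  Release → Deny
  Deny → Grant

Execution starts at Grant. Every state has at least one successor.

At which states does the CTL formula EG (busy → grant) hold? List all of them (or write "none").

States satisfying busy → grant: {Grant, Busy, Req, Release}.
States satisfying EG (busy → grant): {Grant, Busy, Req, Release}.

{Grant, Busy, Req, Release}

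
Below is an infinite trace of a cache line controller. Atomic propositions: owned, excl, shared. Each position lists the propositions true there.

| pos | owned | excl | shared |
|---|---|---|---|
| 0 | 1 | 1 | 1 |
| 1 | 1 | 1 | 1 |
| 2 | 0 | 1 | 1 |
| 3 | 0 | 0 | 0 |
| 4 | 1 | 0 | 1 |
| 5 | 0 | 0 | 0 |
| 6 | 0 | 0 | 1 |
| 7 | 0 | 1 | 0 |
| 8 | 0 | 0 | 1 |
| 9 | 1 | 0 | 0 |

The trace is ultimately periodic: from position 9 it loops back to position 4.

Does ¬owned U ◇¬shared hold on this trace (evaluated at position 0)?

Yes

Walking from position 0: ◇¬shared first holds at position 0, and ¬owned holds at every earlier position along the way, so ¬owned U ◇¬shared holds.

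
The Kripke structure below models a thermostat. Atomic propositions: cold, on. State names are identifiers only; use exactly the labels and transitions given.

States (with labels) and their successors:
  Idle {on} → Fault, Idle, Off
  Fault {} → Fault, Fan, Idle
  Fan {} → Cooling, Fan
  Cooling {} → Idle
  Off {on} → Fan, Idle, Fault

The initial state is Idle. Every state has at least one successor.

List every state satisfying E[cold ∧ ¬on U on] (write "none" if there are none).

States satisfying cold ∧ ¬on: ∅.
States satisfying on: {Idle, Off}.
States satisfying E[cold ∧ ¬on U on]: {Idle, Off}.

{Idle, Off}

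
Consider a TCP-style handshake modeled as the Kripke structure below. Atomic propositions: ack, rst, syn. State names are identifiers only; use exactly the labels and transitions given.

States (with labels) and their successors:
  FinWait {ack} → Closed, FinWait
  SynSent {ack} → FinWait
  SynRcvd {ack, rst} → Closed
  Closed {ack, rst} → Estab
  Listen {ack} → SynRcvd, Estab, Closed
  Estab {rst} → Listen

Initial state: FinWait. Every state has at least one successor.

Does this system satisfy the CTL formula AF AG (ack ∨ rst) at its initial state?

States satisfying AG (ack ∨ rst): {FinWait, SynSent, SynRcvd, Closed, Listen, Estab}.
States satisfying AF AG (ack ∨ rst): {FinWait, SynSent, SynRcvd, Closed, Listen, Estab}.
FinWait ∈ Sat(AF AG (ack ∨ rst)).

Yes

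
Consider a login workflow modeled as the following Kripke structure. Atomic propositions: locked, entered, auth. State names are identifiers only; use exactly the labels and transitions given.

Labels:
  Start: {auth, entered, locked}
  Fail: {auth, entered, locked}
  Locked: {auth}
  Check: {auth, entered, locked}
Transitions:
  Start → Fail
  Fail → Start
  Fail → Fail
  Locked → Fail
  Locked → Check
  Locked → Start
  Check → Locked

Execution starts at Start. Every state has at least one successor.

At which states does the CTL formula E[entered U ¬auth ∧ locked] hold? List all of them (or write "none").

States satisfying entered: {Start, Fail, Check}.
States satisfying ¬auth ∧ locked: ∅.
States satisfying E[entered U ¬auth ∧ locked]: ∅.

none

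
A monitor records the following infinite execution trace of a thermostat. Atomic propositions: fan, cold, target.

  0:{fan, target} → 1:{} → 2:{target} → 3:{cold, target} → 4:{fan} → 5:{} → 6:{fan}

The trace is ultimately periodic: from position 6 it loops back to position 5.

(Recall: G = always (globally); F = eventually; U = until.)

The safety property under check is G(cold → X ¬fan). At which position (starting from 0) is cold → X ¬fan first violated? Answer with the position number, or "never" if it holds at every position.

Check cold → X ¬fan at each position in order: 0 ✓, 1 ✓, 2 ✓.
At position 3 the labels are {cold, target} and the next position 4 has {fan}, so cold → X ¬fan is false there. This is the first violation.

3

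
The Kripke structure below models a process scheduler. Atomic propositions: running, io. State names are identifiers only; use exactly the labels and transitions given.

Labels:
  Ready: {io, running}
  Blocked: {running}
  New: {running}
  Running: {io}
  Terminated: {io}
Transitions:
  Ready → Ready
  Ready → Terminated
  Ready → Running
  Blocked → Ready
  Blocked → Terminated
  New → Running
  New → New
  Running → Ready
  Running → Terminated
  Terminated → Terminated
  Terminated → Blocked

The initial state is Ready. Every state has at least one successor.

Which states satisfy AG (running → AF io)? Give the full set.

{Ready, Blocked, Running, Terminated}

States satisfying running → AF io: {Ready, Blocked, Running, Terminated}.
States satisfying AG (running → AF io): {Ready, Blocked, Running, Terminated}.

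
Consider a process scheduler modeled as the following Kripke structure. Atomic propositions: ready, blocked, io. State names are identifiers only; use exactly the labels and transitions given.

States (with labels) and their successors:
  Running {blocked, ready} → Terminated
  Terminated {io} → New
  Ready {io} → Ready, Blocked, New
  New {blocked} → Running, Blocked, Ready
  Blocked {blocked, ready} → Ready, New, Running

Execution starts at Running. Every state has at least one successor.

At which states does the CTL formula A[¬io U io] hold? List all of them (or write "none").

{Running, Terminated, Ready}

States satisfying ¬io: {Running, New, Blocked}.
States satisfying io: {Terminated, Ready}.
States satisfying A[¬io U io]: {Running, Terminated, Ready}.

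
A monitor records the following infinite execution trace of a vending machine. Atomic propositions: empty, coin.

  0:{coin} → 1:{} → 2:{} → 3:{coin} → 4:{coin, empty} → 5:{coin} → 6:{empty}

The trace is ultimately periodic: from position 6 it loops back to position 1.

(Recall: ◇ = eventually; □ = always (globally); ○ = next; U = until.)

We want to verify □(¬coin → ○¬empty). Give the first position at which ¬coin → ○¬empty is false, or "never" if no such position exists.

never

¬coin → ○¬empty holds at every position 0..6, and those are all the positions the trace ever visits, so the invariant □(¬coin → ○¬empty) is never violated.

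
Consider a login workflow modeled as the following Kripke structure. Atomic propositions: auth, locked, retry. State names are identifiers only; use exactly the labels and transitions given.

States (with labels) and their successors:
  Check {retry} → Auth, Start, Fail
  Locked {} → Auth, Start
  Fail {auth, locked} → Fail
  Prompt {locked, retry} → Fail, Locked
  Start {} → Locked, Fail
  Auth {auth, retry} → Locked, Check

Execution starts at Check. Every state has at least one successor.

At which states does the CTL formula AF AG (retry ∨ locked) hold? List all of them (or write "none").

States satisfying AG (retry ∨ locked): {Fail}.
States satisfying AF AG (retry ∨ locked): {Fail}.

{Fail}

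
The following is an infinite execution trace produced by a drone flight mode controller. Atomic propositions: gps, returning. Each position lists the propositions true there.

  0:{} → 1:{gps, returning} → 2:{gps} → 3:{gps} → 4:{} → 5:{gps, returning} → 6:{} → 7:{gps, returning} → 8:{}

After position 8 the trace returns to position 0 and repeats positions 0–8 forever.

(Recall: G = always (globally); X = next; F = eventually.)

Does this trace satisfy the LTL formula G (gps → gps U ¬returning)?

gps → gps U ¬returning holds at every position 0..8, and those are all positions ever visited, so G (gps → gps U ¬returning) holds.
Positions where gps holds: 1, 2, 3, 5, 7.
Check gps U ¬returning at each: 1→ok, 2→ok, 3→ok, 5→ok, 7→ok.

Yes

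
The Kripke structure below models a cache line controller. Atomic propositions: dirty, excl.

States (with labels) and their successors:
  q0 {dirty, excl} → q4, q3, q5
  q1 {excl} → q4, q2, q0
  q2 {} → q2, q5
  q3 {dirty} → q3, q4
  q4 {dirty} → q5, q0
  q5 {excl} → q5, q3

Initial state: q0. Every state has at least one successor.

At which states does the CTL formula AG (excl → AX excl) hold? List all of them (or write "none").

States satisfying excl → AX excl: {q2, q3, q4}.
States satisfying AG (excl → AX excl): ∅.

none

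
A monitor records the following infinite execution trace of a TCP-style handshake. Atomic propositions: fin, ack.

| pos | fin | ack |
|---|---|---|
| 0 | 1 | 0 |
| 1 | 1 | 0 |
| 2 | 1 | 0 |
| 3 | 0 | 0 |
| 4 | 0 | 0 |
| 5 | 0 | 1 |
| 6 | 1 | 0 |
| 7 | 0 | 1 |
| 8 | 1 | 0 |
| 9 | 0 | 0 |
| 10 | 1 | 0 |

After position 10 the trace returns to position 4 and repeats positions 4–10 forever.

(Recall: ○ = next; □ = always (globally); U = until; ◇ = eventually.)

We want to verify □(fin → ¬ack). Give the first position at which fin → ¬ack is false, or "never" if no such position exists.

fin → ¬ack holds at every position 0..10, and those are all the positions the trace ever visits, so the invariant □(fin → ¬ack) is never violated.

never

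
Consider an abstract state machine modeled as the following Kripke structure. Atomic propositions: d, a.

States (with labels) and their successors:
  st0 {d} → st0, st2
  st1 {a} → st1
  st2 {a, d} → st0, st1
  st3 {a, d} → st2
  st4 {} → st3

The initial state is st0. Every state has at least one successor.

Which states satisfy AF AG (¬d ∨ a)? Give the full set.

States satisfying AG (¬d ∨ a): {st1}.
States satisfying AF AG (¬d ∨ a): {st1}.

{st1}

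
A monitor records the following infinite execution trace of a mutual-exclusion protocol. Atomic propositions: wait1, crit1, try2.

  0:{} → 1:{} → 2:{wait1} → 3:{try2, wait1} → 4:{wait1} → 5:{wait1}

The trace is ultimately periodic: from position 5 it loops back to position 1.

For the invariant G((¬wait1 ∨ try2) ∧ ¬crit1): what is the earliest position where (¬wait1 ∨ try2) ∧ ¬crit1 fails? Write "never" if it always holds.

2

Check (¬wait1 ∨ try2) ∧ ¬crit1 at each position in order: 0 ✓, 1 ✓.
At position 2 the labels are {wait1}, so (¬wait1 ∨ try2) ∧ ¬crit1 is false there. This is the first violation.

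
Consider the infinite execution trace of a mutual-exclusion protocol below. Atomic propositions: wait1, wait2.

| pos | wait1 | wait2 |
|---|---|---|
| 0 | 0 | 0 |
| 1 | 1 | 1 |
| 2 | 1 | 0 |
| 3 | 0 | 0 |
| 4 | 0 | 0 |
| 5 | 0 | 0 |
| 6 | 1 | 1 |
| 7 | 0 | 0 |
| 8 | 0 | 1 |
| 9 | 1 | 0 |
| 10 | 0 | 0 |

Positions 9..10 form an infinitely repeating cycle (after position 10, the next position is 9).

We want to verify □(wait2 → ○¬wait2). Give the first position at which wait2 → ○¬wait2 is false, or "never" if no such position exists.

wait2 → ○¬wait2 holds at every position 0..10, and those are all the positions the trace ever visits, so the invariant □(wait2 → ○¬wait2) is never violated.

never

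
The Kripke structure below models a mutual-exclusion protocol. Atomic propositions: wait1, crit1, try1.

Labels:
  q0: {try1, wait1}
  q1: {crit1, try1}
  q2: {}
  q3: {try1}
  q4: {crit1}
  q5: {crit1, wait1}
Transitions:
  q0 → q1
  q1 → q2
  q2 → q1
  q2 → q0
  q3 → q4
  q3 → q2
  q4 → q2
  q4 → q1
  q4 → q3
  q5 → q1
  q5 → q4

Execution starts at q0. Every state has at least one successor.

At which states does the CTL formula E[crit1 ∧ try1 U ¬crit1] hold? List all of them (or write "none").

States satisfying crit1 ∧ try1: {q1}.
States satisfying ¬crit1: {q0, q2, q3}.
States satisfying E[crit1 ∧ try1 U ¬crit1]: {q0, q1, q2, q3}.

{q0, q1, q2, q3}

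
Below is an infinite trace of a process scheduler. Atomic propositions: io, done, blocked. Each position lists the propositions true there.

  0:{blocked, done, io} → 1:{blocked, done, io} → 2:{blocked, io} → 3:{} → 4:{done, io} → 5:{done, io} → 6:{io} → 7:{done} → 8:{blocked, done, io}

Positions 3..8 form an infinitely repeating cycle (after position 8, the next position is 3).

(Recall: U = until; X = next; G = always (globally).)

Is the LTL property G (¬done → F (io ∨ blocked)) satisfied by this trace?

Satisfied

¬done → F (io ∨ blocked) holds at every position 0..8, and those are all positions ever visited, so G (¬done → F (io ∨ blocked)) holds.
Positions where ¬done holds: 2, 3, 6.
Check F (io ∨ blocked) at each: 2→ok, 3→ok, 6→ok.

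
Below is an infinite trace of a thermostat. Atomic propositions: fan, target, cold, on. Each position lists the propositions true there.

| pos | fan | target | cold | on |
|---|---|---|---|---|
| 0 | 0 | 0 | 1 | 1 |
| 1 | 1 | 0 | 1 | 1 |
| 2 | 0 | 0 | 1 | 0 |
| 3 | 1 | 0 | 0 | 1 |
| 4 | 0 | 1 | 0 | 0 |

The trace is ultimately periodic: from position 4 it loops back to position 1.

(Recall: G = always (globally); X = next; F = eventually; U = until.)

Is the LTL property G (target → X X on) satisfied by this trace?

target → X X on must hold at every position from 0 onward. It fails at position 4, so G (target → X X on) is false.
Positions where target holds: 4.
Check X X on at each: 4→fails.

No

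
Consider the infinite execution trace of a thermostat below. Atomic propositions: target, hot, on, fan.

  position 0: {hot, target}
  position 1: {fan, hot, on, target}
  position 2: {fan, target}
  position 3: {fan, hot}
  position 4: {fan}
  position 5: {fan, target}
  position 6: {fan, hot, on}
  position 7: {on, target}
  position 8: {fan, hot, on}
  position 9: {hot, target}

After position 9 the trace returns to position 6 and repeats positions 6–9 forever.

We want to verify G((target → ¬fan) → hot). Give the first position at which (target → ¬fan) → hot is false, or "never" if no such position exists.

Check (target → ¬fan) → hot at each position in order: 0 ✓, 1 ✓, 2 ✓, 3 ✓.
At position 4 the labels are {fan}, so (target → ¬fan) → hot is false there. This is the first violation.

4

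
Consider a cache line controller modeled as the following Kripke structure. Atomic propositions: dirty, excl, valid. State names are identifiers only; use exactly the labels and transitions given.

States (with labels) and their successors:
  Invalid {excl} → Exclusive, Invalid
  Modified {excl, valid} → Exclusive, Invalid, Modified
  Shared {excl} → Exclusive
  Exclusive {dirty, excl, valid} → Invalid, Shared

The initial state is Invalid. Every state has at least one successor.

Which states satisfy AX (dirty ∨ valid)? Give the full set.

States satisfying dirty ∨ valid: {Modified, Exclusive}.
States satisfying AX (dirty ∨ valid): {Shared}.

{Shared}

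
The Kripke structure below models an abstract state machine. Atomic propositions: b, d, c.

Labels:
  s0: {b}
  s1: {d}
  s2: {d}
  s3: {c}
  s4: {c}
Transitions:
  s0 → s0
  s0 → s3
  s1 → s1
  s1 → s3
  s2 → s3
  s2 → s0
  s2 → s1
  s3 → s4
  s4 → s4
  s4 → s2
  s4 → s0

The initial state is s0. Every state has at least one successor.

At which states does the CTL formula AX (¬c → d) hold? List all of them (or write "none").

{s1, s3}

States satisfying ¬c → d: {s1, s2, s3, s4}.
States satisfying AX (¬c → d): {s1, s3}.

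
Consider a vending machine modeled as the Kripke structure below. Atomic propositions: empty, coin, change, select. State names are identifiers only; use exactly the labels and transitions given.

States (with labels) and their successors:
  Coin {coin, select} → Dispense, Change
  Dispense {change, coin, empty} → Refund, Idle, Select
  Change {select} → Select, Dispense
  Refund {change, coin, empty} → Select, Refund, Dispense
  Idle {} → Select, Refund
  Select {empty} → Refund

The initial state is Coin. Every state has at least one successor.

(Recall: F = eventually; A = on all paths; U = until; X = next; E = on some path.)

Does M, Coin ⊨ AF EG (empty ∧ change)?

States satisfying EG (empty ∧ change): {Dispense, Refund}.
States satisfying AF EG (empty ∧ change): {Coin, Dispense, Change, Refund, Idle, Select}.
Coin ∈ Sat(AF EG (empty ∧ change)).

Yes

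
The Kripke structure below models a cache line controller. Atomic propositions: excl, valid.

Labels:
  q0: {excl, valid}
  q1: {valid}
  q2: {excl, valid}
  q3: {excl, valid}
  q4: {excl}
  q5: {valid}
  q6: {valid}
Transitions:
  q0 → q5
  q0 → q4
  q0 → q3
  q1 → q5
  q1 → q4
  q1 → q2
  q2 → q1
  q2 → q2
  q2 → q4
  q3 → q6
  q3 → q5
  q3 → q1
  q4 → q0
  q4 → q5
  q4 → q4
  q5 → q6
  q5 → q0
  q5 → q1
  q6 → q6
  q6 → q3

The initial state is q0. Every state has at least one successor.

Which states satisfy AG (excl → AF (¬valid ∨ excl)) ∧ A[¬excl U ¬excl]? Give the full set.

States satisfying excl → AF (¬valid ∨ excl): {q0, q1, q2, q3, q4, q5, q6}.
States satisfying AG (excl → AF (¬valid ∨ excl)): {q0, q1, q2, q3, q4, q5, q6}.
States satisfying ¬excl: {q1, q5, q6}.
States satisfying A[¬excl U ¬excl]: {q1, q5, q6}.
States satisfying AG (excl → AF (¬valid ∨ excl)) ∧ A[¬excl U ¬excl]: {q1, q5, q6}.

{q1, q5, q6}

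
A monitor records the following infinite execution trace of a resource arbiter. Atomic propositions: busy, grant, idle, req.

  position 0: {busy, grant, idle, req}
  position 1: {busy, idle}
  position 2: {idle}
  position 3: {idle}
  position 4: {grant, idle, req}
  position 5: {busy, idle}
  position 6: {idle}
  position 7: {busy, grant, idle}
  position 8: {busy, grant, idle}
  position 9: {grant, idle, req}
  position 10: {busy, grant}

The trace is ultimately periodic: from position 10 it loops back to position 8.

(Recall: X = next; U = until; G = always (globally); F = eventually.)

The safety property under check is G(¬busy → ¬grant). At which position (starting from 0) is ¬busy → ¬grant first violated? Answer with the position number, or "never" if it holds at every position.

4

Check ¬busy → ¬grant at each position in order: 0 ✓, 1 ✓, 2 ✓, 3 ✓.
At position 4 the labels are {grant, idle, req}, so ¬busy → ¬grant is false there. This is the first violation.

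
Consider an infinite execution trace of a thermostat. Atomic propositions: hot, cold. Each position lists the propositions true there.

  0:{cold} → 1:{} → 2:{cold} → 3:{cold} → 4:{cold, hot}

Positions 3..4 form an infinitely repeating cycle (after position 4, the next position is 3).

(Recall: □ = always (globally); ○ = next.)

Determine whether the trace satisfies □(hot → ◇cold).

hot → ◇cold holds at every position 0..4, and those are all positions ever visited, so □(hot → ◇cold) holds.
Positions where hot holds: 4.
Check ◇cold at each: 4→ok.

Yes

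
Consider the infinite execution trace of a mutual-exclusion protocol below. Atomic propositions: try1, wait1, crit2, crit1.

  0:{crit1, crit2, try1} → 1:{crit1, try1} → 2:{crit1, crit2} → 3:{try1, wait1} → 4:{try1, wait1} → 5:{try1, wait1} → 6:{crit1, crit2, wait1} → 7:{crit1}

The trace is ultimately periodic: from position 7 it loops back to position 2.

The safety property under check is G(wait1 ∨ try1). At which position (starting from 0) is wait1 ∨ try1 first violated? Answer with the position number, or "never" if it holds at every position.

2

Check wait1 ∨ try1 at each position in order: 0 ✓, 1 ✓.
At position 2 the labels are {crit1, crit2}, so wait1 ∨ try1 is false there. This is the first violation.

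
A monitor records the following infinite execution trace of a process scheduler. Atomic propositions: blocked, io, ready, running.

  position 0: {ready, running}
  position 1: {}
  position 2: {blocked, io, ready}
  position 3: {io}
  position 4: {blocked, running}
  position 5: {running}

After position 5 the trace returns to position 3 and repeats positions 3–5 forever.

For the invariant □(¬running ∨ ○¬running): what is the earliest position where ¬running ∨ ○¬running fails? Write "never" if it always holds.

Check ¬running ∨ ○¬running at each position in order: 0 ✓, 1 ✓, 2 ✓, 3 ✓.
At position 4 the labels are {blocked, running} and the next position 5 has {running}, so ¬running ∨ ○¬running is false there. This is the first violation.

4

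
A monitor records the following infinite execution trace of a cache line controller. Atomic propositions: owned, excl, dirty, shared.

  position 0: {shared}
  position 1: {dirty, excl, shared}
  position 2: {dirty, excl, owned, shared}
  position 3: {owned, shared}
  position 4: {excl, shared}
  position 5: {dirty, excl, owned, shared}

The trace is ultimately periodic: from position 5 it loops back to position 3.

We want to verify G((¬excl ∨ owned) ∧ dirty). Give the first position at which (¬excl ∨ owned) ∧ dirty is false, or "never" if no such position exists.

0

At position 0 the labels are {shared}, so (¬excl ∨ owned) ∧ dirty is false there. This is the first violation.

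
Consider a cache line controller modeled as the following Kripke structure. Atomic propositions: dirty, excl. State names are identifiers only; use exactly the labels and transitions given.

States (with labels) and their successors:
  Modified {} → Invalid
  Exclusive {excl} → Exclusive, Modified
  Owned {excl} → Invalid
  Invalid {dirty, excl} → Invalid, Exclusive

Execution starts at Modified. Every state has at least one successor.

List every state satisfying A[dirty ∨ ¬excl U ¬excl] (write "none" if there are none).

{Modified}

States satisfying dirty ∨ ¬excl: {Modified, Invalid}.
States satisfying ¬excl: {Modified}.
States satisfying A[dirty ∨ ¬excl U ¬excl]: {Modified}.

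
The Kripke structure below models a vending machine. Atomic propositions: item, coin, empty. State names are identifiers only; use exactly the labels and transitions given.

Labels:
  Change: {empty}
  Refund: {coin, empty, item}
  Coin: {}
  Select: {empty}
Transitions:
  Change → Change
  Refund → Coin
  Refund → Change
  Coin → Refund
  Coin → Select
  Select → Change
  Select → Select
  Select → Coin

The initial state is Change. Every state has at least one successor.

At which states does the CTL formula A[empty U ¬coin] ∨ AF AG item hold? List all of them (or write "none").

{Change, Refund, Coin, Select}

States satisfying empty: {Change, Refund, Select}.
States satisfying ¬coin: {Change, Coin, Select}.
States satisfying A[empty U ¬coin]: {Change, Refund, Coin, Select}.
States satisfying AG item: ∅.
States satisfying AF AG item: ∅.
States satisfying A[empty U ¬coin] ∨ AF AG item: {Change, Refund, Coin, Select}.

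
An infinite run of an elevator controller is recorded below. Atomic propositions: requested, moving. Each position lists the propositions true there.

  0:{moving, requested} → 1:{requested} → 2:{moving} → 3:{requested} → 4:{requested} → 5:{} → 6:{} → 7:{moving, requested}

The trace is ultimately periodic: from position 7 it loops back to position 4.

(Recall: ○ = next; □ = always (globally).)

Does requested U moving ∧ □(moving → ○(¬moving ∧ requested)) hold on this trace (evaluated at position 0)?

Yes

Walking from position 0: moving first holds at position 0, and requested holds at every earlier position along the way, so requested U moving holds.
moving → ○(¬moving ∧ requested) holds at every position 0..7, and those are all positions ever visited, so □(moving → ○(¬moving ∧ requested)) holds.
Positions where moving holds: 0, 2, 7.
Check ○(¬moving ∧ requested) at each: 0→ok, 2→ok, 7→ok.
At position 0: requested U moving is true; □(moving → ○(¬moving ∧ requested)) is true; so requested U moving ∧ □(moving → ○(¬moving ∧ requested)) is true.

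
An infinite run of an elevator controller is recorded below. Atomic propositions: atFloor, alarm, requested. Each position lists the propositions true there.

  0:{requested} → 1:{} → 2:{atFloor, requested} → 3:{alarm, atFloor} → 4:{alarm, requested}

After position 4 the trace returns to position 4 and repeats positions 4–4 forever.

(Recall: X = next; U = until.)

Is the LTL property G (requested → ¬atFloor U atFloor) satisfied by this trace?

requested → ¬atFloor U atFloor must hold at every position from 0 onward. It fails at position 4, so G (requested → ¬atFloor U atFloor) is false.
Positions where requested holds: 0, 2, 4.
Check ¬atFloor U atFloor at each: 0→ok, 2→ok, 4→fails.

Does not hold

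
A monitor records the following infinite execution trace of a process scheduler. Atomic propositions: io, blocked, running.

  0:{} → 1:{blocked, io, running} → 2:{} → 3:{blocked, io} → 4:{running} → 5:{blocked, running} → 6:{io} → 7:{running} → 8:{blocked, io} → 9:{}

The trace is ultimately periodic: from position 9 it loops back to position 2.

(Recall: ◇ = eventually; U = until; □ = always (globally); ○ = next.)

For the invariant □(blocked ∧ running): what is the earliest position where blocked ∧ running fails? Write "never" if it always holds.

At position 0 the labels are {}, so blocked ∧ running is false there. This is the first violation.

0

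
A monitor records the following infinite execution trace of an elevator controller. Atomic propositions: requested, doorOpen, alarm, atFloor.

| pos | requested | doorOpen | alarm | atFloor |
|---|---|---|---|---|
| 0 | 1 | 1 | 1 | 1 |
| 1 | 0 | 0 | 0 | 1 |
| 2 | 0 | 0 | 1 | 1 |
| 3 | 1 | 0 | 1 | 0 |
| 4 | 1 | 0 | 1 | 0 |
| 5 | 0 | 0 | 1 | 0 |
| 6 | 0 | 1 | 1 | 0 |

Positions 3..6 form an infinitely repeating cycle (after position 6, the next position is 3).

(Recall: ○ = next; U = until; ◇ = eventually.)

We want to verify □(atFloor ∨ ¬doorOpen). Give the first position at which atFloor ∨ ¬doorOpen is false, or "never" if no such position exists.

Check atFloor ∨ ¬doorOpen at each position in order: 0 ✓, 1 ✓, 2 ✓, 3 ✓, 4 ✓, 5 ✓.
At position 6 the labels are {alarm, doorOpen}, so atFloor ∨ ¬doorOpen is false there. This is the first violation.

6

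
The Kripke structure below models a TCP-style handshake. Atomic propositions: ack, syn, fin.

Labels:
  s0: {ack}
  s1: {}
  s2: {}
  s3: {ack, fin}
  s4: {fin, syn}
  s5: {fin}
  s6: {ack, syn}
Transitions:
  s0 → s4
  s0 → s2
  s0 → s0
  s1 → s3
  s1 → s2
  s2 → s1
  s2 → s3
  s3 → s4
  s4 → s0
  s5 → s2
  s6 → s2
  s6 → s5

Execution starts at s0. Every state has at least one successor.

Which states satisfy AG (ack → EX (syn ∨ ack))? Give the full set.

States satisfying ack → EX (syn ∨ ack): {s0, s1, s2, s3, s4, s5}.
States satisfying AG (ack → EX (syn ∨ ack)): {s0, s1, s2, s3, s4, s5}.

{s0, s1, s2, s3, s4, s5}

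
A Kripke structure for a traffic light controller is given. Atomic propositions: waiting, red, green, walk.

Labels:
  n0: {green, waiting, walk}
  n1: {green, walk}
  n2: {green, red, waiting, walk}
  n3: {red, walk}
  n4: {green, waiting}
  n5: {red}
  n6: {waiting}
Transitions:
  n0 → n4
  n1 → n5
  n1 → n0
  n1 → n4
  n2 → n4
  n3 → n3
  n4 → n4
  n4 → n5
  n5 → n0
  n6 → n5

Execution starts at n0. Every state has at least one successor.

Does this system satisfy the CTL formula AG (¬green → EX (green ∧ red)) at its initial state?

Does not hold

States satisfying ¬green → EX (green ∧ red): {n0, n1, n2, n4}.
States satisfying AG (¬green → EX (green ∧ red)): ∅.
n5 is reachable from n0 and violates ¬green → EX (green ∧ red), so AG fails at n0.
n0 ∉ Sat(AG (¬green → EX (green ∧ red))).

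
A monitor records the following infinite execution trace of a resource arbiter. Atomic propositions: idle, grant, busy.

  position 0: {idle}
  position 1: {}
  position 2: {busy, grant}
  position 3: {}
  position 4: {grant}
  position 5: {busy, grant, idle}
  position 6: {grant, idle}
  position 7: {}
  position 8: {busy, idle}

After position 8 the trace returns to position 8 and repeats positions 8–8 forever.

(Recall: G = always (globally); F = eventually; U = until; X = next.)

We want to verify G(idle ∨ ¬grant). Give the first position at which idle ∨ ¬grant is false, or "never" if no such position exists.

2

Check idle ∨ ¬grant at each position in order: 0 ✓, 1 ✓.
At position 2 the labels are {busy, grant}, so idle ∨ ¬grant is false there. This is the first violation.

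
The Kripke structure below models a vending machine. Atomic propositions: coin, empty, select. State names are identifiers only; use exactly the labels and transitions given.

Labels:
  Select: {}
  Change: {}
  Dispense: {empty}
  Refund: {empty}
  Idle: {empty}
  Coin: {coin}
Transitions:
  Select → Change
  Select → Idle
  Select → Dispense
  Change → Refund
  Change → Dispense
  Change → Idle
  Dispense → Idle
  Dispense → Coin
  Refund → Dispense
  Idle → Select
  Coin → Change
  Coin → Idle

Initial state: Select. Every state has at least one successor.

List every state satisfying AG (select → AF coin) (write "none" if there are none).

States satisfying select → AF coin: {Select, Change, Dispense, Refund, Idle, Coin}.
States satisfying AG (select → AF coin): {Select, Change, Dispense, Refund, Idle, Coin}.

{Select, Change, Dispense, Refund, Idle, Coin}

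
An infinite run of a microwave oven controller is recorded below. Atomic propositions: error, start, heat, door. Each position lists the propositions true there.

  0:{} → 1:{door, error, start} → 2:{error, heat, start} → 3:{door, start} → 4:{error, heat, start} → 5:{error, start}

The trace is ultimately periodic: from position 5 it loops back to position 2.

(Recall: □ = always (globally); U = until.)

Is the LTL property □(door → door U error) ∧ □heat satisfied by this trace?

door → door U error holds at every position 0..5, and those are all positions ever visited, so □(door → door U error) holds.
Positions where door holds: 1, 3.
Check door U error at each: 1→ok, 3→ok.
heat must hold at every position from 0 onward. It fails at position 0, so □heat is false.
At position 0: □(door → door U error) is true; □heat is false; so □(door → door U error) ∧ □heat is false.

Violated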